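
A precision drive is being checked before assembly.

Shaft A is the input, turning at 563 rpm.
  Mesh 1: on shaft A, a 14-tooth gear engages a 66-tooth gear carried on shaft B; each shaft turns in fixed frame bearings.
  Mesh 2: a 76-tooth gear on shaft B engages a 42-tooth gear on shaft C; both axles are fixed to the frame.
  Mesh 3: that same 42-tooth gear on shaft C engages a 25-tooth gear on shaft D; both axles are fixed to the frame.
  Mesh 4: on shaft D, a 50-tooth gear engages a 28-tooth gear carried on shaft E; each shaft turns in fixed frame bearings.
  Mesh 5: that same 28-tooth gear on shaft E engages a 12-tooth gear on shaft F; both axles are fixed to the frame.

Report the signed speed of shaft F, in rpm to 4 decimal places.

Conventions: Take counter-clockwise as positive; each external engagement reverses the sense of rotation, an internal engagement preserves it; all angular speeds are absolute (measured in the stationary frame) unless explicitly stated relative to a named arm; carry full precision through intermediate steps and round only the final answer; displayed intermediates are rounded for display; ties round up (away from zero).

topology: fixed-axis compound train — 5 meshes, A→F
mesh 1 [14T→66T]: ω = 563.0000×14/66 = 119.4242 rpm, sense flips to −
mesh 2 [76T→42T]: ω = 119.4242×76/42 = 216.1010 rpm, sense flips to +
mesh 3 [42T→25T]: ω = 216.1010×42/25 = 363.0497 rpm, sense flips to −
mesh 4 [50T→28T]: ω = 363.0497×50/28 = 648.3030 rpm, sense flips to +
mesh 5 [28T→12T]: ω = 648.3030×28/12 = 1512.7071 rpm, sense flips to −
signed output speed = -1512.7071 rpm

-1512.7071 rpm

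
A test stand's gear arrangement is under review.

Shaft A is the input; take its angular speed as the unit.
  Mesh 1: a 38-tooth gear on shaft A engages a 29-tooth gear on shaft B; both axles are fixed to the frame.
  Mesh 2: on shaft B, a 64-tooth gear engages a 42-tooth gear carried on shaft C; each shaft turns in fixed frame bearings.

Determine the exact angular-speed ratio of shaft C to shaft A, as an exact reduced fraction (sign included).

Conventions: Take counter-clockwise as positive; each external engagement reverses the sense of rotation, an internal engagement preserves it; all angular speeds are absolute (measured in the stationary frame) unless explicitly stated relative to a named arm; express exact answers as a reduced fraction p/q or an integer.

class = fixed-axis compound train [2 meshes; 2 ratios multiply, 2 sense flips]
mesh 1 [38T→29T]: running ratio 38/29, sense −
mesh 2 [64T→42T]: running ratio 1216/609, sense +
ω_out/ω_in = 1216/609

1216/609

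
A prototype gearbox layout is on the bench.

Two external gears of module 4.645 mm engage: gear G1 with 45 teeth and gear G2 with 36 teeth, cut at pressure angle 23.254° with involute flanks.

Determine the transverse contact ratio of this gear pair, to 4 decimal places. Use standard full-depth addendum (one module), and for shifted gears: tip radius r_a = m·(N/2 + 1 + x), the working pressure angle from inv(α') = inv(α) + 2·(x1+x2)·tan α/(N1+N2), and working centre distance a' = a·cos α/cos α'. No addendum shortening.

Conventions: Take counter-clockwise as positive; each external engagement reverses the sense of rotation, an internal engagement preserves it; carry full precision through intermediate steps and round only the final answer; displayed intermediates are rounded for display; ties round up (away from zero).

1.5732

single-mesh involute tooth geometry (45T engaging 36T at module 4.645)
base radii: r_b1 = 96.022286, r_b2 = 76.817829
tip radii: r_a1 = 109.157500, r_a2 = 88.255000
no profile shift: α' = α, a' = a
action lengths: √(r_a1²−r_b1²) = 51.914164, √(r_a2²−r_b2²) = 43.450733
base pitch p_b = π·m·cos α = 13.407240
CR = (51.914164 + 43.450733 − 188.122500·sin 23.25400°)/13.407240 = 1.573227
contact ratio ≈ 1.5732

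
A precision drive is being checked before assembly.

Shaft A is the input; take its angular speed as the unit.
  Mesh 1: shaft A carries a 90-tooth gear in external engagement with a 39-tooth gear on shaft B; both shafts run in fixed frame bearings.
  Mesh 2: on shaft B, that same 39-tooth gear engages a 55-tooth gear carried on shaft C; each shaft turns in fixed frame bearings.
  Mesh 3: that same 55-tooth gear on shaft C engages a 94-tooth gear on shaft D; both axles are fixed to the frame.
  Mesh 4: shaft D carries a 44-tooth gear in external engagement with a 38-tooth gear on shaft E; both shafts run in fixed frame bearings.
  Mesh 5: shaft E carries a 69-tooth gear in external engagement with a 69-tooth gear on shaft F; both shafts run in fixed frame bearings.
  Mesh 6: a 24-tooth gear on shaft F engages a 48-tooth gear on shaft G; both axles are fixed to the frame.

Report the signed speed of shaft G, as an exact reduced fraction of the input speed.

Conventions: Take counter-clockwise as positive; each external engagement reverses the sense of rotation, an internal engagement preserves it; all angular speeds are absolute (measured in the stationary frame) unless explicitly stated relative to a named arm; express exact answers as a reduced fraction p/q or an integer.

6-mesh fixed-axis compound train (all bearings frame-fixed)
mesh 1 [90T→39T]: |ω|/ω_in = 1×90/39 = 30/13, sense flips to −
mesh 2 [39T→55T]: |ω|/ω_in = (30/13)×39/55 = 18/11, sense flips to +
mesh 3 [55T→94T]: |ω|/ω_in = (18/11)×55/94 = 45/47, sense flips to −
mesh 4 [44T→38T]: |ω|/ω_in = (45/47)×44/38 = 990/893, sense flips to +
mesh 5 [69T→69T]: |ω|/ω_in = (990/893)×69/69 = 990/893, sense flips to −
mesh 6 [24T→48T]: |ω|/ω_in = (990/893)×24/48 = 495/893, sense flips to +
signed output speed (× input speed) = 495/893

495/893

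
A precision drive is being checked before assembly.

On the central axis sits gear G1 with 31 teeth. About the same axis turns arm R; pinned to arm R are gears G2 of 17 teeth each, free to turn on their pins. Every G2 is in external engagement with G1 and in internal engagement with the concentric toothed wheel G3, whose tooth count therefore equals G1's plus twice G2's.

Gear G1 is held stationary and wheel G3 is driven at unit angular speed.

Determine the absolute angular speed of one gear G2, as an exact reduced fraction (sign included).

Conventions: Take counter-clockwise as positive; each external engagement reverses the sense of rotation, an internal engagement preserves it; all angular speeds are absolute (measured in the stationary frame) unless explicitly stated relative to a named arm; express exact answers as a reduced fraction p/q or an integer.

65/34

planetary set (31T centre, 17T on arm, 65T internal) — Willis relation
ring teeth: 31 + 2·17 = 65
31(ω_sun−ω_arm) = −65(ω_ring−ω_arm),  ω_sun = 0, ω_ring = 1
31(0−ω_arm) = −65(1−ω_arm)  ⇒  96·ω_arm = 65  ⇒  ω_arm = 65/96
sun–planet mesh: 31·(0−65/96) = −17·(ω_p−ω_arm)  ⇒  ω_p−ω_arm = 2015/1632
ω_p = 65/96 + 2015/1632 = 65/34
exact speed ratio = 65/34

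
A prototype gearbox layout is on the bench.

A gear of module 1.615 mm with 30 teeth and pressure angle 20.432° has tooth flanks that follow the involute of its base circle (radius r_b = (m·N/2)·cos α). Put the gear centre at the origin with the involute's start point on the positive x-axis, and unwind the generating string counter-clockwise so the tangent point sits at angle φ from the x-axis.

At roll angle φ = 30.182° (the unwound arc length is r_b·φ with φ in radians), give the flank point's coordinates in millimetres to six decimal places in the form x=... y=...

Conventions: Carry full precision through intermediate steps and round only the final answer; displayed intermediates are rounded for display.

x=25.635446 y=1.075720

class = single-mesh tooth geometry [base-circle involute, m = 1.615, 30T]
pitch radius r_p = m·N/2 = 1.615·30/2 = 24.225000
base radius r_b = r_p·cos α = 24.225000·cos 20.432° = 22.700937
roll angle φ = 30.182° = 0.52677527 rad
x = r_b·(cos φ + φ·sin φ) = 25.635446
y = r_b·(sin φ − φ·cos φ) = 1.075720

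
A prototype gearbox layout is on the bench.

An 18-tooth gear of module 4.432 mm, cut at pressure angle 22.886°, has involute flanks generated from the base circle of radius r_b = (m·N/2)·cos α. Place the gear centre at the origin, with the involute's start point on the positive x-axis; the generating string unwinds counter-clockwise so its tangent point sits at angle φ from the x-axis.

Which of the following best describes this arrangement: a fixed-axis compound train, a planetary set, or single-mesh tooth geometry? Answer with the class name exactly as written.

single-mesh tooth geometry

topology: single-mesh involute geometry — m = 4.432, N = 18
classification: single-mesh tooth geometry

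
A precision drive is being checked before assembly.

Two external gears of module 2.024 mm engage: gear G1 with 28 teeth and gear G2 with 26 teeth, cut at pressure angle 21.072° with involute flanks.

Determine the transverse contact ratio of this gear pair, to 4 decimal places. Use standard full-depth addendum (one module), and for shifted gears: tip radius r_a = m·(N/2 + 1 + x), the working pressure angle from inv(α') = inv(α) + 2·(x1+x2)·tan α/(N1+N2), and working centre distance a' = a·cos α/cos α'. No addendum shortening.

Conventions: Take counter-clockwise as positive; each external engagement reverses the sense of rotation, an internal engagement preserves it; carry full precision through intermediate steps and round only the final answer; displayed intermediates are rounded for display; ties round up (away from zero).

topology: single-mesh involute geometry — m = 2.024, 28T/26T pair
base radii: r_b1 = 26.441153, r_b2 = 24.552499
tip radii: r_a1 = 30.360000, r_a2 = 28.336000
no profile shift: α' = α, a' = a
action lengths: √(r_a1²−r_b1²) = 14.919618, √(r_a2²−r_b2²) = 14.145800
base pitch p_b = π·m·cos α = 5.933381
CR = (14.919618 + 14.145800 − 54.648000·sin 21.07200°)/5.933381 = 1.587161
contact ratio ≈ 1.5872

1.5872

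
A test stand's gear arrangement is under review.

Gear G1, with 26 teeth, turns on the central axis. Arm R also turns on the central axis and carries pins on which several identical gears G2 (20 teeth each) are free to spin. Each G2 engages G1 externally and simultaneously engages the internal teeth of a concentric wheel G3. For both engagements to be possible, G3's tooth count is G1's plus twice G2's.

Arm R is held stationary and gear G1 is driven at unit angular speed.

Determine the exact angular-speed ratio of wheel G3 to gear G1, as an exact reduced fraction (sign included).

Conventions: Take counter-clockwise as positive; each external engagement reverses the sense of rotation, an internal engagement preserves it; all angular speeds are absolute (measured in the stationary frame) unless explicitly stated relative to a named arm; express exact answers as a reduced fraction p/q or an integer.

recognized (axles ride arm R): planetary set, 26/20/66 teeth
ring teeth: 26 + 2·20 = 66
26(ω_sun−ω_arm) = −66(ω_ring−ω_arm),  ω_arm = 0, ω_sun = 1
ω_ring = 0 − (26/66)(1−0) = -13/33
ω_out/ω_in = -13/33

-13/33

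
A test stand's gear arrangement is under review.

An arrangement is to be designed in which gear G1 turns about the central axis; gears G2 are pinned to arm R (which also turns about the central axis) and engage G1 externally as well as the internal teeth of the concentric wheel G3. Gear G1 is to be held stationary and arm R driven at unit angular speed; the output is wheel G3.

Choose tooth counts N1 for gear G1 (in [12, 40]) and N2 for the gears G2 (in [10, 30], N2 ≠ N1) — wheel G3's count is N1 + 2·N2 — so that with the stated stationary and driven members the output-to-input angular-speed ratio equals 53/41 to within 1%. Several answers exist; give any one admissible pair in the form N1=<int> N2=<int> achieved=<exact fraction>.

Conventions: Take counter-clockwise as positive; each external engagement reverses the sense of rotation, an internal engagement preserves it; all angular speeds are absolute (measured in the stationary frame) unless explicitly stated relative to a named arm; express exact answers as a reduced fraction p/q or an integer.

design class (target 53/41): planetary set
Willis with ω_sun = 0: ω_ring/ω_arm = (N1+N3)/N3; set equal to 53/41  ⇒  N3/N1 = 1/(53/41 − 1) = 41/12
N3 = N1 + 2·N2  ⇒  N2/N1 = (N3/N1 − 1)/2 = (41/12 − 1)/2 = 29/24
smallest multiple with N1 ≥ 12 and N2 ≥ 10: k = 1  ⇒  N1 = 1·24 = 24, N2 = 1·29 = 29 (N1 ≤ 40, N2 ≤ 30, N2 ≠ N1 ✓), N3 = 24 + 2·29 = 82
check: (N1+N3)/N3 with N1 = 24, N3 = 82 gives 53/41; |achieved − target| = 0 ≤ 53/4100 ✓

N1=24 N2=29 achieved=53/41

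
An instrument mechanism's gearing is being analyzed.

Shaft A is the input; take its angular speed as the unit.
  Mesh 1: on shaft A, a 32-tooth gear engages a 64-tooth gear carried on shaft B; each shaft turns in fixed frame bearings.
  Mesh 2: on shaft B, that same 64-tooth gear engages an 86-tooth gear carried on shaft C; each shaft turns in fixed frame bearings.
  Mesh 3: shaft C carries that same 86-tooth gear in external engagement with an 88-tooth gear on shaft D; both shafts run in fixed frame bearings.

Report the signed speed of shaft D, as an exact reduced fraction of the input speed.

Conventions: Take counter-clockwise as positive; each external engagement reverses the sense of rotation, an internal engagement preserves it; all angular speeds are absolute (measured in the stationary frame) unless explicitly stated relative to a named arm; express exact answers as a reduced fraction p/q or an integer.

3-mesh fixed-axis compound train (all bearings frame-fixed)
mesh 1 [32T→64T]: |ω|/ω_in = 1×32/64 = 1/2, sense flips to −
mesh 2 [64T→86T]: |ω|/ω_in = (1/2)×64/86 = 16/43, sense flips to +
mesh 3 [86T→88T]: |ω|/ω_in = (16/43)×86/88 = 4/11, sense flips to −
signed output speed (× input speed) = -4/11

-4/11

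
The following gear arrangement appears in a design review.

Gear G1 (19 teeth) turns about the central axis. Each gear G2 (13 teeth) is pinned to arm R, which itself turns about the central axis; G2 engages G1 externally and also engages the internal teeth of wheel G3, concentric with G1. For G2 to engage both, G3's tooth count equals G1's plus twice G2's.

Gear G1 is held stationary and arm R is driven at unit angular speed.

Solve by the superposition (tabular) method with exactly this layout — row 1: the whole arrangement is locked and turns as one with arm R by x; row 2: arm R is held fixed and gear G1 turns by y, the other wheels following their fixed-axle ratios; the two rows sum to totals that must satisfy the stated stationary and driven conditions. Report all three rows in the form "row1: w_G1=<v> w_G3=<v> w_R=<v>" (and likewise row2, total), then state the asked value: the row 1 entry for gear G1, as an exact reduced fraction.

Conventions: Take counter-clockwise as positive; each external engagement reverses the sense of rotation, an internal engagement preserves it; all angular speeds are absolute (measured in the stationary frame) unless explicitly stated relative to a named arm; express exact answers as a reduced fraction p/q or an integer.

row1: w_G1=1 w_G3=1 w_R=1
row2: w_G1=-1 w_G3=19/45 w_R=0
total: w_G1=0 w_G3=64/45 w_R=1
asked value: 1

topology: planetary set — G1 19T / G2 13T / G3 45T, arm = carrier (Willis)
row 1 — lock + rotate with arm: ω_sun = ω_ring = ω_arm = x
row 2 (arm held, sun turns y): ω_ring = −(19/45)·y, ω_arm = 0
boundary: total ω_sun = x + y = 0 and total ω_arm = x = 1  ⇒  y = -1, x = 1
row 2 ring = −(19/45)·(-1) = 19/45
totals (row 1 + row 2): sun 1 + (-1) = 0, ring 1 + 19/45 = 64/45, arm 1 + 0 = 1
asked cell (row1, sun) = 1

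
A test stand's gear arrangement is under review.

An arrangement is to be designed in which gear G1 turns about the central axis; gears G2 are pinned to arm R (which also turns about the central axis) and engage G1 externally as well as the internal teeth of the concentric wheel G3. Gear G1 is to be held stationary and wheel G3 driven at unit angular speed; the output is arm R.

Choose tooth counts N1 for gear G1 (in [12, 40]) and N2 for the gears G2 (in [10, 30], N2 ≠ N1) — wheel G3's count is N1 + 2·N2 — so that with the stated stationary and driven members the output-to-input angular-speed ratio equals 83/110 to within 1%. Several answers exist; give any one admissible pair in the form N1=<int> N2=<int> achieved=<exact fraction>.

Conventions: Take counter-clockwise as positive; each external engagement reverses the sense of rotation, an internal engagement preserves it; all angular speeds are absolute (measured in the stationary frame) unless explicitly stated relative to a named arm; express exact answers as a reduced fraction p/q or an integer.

N1=27 N2=28 achieved=83/110

topology: planetary set — design target 83/110, arm = carrier (Willis)
Willis with ω_sun = 0: ω_arm/ω_ring = N3/(N1+N3); set equal to 83/110  ⇒  N3/N1 = (83/110)/(1 − 83/110) = 83/27
N3 = N1 + 2·N2  ⇒  N2/N1 = (N3/N1 − 1)/2 = (83/27 − 1)/2 = 28/27
smallest multiple with N1 ≥ 12 and N2 ≥ 10: k = 1  ⇒  N1 = 1·27 = 27, N2 = 1·28 = 28 (N1 ≤ 40, N2 ≤ 30, N2 ≠ N1 ✓), N3 = 27 + 2·28 = 83
check: N3/(N1+N3) with N1 = 27, N3 = 83 gives 83/110; |achieved − target| = 0 ≤ 83/11000 ✓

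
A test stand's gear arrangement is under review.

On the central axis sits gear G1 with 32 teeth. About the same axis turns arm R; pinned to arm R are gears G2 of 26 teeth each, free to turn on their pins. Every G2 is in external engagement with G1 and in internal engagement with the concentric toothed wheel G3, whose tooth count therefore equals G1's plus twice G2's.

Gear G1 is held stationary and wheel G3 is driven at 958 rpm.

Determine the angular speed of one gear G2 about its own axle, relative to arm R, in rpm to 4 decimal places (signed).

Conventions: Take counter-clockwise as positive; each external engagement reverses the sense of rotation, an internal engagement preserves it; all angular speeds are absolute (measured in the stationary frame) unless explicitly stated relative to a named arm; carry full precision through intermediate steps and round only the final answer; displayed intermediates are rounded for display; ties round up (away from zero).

class = planetary set [G3 = 32+2·26 = 84; Willis about the carrier]
normalise by the input: solve with ω_ring = 1, then scale by 958 rpm
ring teeth: 32 + 2·26 = 84
32(ω_sun−ω_arm) = −84(ω_ring−ω_arm),  ω_sun = 0, ω_ring = 1
32(0−ω_arm) = −84(1−ω_arm)  ⇒  116·ω_arm = 84  ⇒  ω_arm = 21/29
sun–planet mesh: 32·(0−21/29) = −26·(ω_p−ω_arm)  ⇒  ω_p−ω_arm = 336/377
scale: ω_p−ω_arm = 336/377 × 958 rpm = +853.8143 rpm

+853.8143 rpm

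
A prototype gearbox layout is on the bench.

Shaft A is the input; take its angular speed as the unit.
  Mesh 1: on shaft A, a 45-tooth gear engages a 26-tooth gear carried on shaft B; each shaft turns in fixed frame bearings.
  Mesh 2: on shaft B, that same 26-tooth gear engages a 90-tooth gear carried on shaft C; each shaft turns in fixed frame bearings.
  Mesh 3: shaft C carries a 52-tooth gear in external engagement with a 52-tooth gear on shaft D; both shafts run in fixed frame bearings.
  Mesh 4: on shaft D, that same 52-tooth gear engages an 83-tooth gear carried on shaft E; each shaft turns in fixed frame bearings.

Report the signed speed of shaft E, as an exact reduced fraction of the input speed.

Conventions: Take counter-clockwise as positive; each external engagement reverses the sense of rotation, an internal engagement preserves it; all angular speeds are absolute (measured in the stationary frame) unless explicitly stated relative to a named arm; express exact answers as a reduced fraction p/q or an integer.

4-mesh fixed-axis compound train (all bearings frame-fixed)
mesh 1 [45T→26T]: |ω|/ω_in = 1×45/26 = 45/26, sense flips to −
mesh 2 [26T→90T]: |ω|/ω_in = (45/26)×26/90 = 1/2, sense flips to +
mesh 3 [52T→52T]: |ω|/ω_in = (1/2)×52/52 = 1/2, sense flips to −
mesh 4 [52T→83T]: |ω|/ω_in = (1/2)×52/83 = 26/83, sense flips to +
signed output speed (× input speed) = 26/83

26/83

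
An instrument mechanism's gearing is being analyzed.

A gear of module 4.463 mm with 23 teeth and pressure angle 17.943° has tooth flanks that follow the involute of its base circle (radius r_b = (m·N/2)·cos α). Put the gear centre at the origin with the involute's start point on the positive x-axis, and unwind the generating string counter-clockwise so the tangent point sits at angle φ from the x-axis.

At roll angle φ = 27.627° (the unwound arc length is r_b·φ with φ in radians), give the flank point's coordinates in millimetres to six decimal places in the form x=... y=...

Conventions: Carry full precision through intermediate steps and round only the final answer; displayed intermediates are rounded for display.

single-mesh involute tooth geometry (23T wheel at module 4.463)
pitch radius r_p = m·N/2 = 4.463·23/2 = 51.324500
base radius r_b = r_p·cos α = 51.324500·cos 17.943° = 48.828254
roll angle φ = 27.627° = 0.48218211 rad
x = r_b·(cos φ + φ·sin φ) = 54.178833
y = r_b·(sin φ − φ·cos φ) = 1.782593

x=54.178833 y=1.782593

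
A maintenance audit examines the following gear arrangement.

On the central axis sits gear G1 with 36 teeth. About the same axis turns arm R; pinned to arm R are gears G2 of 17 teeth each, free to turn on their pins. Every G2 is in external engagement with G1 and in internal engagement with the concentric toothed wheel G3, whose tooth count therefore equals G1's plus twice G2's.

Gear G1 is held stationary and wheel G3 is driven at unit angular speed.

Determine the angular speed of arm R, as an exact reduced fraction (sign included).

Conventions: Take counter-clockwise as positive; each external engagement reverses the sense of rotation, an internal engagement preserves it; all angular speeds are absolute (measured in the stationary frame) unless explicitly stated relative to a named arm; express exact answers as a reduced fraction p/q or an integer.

35/53

planetary set (36T centre, 17T on arm, 70T internal) — Willis relation
ring teeth: 36 + 2·17 = 70
36(ω_sun−ω_arm) = −70(ω_ring−ω_arm),  ω_sun = 0, ω_ring = 1
36(0−ω_arm) = −70(1−ω_arm)  ⇒  106·ω_arm = 70  ⇒  ω_arm = 35/53
exact speed ratio = 35/53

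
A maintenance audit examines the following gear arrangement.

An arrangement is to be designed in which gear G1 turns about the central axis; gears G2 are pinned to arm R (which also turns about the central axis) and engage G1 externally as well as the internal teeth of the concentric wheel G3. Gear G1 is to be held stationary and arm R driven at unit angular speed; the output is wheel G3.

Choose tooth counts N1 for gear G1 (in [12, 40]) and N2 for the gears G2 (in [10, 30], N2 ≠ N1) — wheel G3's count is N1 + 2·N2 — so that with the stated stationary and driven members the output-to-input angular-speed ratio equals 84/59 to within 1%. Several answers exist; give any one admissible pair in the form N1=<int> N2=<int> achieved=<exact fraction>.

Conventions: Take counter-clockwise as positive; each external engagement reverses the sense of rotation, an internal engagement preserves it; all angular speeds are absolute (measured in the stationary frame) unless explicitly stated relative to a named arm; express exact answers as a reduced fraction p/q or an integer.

topology: planetary set — design target 84/59, arm = carrier (Willis)
Willis with ω_sun = 0: ω_ring/ω_arm = (N1+N3)/N3; set equal to 84/59  ⇒  N3/N1 = 1/(84/59 − 1) = 59/25
N3 = N1 + 2·N2  ⇒  N2/N1 = (N3/N1 − 1)/2 = (59/25 − 1)/2 = 17/25
smallest multiple with N1 ≥ 12 and N2 ≥ 10: k = 1  ⇒  N1 = 1·25 = 25, N2 = 1·17 = 17 (N1 ≤ 40, N2 ≤ 30, N2 ≠ N1 ✓), N3 = 25 + 2·17 = 59
check: (N1+N3)/N3 with N1 = 25, N3 = 59 gives 84/59; |achieved − target| = 0 ≤ 21/1475 ✓

N1=25 N2=17 achieved=84/59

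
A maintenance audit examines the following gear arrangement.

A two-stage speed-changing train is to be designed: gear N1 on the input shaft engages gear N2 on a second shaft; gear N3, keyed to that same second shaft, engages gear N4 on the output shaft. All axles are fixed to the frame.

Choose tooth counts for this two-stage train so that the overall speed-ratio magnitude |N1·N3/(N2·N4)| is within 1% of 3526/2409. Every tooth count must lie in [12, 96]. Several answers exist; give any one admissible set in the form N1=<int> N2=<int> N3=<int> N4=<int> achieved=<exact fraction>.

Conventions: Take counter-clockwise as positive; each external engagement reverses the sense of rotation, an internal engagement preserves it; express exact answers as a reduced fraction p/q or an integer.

N1=41 N2=33 N3=86 N4=73 achieved=3526/2409

class = fixed-axis compound train [2-stage, 3526/2409 wanted]
target = 3526/2409 in lowest terms: an exact hit needs N1·N3 = k·3526 and N2·N4 = k·2409 for one integer k, every count in [12, 96]; additionally prefer no 1:1 stage (N1 ≠ N2, N3 ≠ N4)
k = 1: N1·N3 = 3526 = 41·86, N2·N4 = 2409 = 33·73
achieved = 41·86/(33·73) = 3526/2409; |achieved − target| = 0 ≤ 1763/120450 ✓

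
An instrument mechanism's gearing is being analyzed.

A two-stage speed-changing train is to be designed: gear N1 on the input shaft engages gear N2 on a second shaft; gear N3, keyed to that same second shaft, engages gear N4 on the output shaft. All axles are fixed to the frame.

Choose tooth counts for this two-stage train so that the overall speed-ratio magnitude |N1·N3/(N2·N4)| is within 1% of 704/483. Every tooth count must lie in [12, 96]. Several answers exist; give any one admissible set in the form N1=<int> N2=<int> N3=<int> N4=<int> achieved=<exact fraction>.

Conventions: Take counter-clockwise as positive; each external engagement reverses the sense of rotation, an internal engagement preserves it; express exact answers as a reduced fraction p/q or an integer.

topology: fixed-axis compound train — 2 stages, target 704/483
target = 704/483 in lowest terms: an exact hit needs N1·N3 = k·704 and N2·N4 = k·483 for one integer k, every count in [12, 96]; additionally prefer no 1:1 stage (N1 ≠ N2, N3 ≠ N4)
k = 1: N1·N3 = 704 = 16·44, N2·N4 = 483 = 21·23
achieved = 16·44/(21·23) = 704/483; |achieved − target| = 0 ≤ 176/12075 ✓

N1=16 N2=21 N3=44 N4=23 achieved=704/483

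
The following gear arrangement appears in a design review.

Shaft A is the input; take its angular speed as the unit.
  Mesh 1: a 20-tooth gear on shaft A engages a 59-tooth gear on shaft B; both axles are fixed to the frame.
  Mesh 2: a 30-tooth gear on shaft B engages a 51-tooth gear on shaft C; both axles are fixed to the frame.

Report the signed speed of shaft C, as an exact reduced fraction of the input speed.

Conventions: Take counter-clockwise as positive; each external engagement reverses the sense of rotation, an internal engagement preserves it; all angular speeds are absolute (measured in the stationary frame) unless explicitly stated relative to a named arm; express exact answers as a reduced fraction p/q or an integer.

200/1003

2-mesh fixed-axis compound train (all bearings frame-fixed)
mesh 1 [20T→59T]: |ω|/ω_in = 1×20/59 = 20/59, sense flips to −
mesh 2 [30T→51T]: |ω|/ω_in = (20/59)×30/51 = 200/1003, sense flips to +
signed output speed (× input speed) = 200/1003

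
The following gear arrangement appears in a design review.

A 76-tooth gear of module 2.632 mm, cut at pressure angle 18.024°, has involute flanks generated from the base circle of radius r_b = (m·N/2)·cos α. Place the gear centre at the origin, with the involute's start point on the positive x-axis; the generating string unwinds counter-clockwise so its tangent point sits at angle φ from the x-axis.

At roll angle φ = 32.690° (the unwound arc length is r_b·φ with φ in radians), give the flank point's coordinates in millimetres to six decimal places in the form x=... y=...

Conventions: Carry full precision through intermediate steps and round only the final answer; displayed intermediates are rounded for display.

x=109.350739 y=5.698604

topology: single-mesh involute geometry — m = 2.632, N = 76
pitch radius r_p = m·N/2 = 2.632·76/2 = 100.016000
base radius r_b = r_p·cos α = 100.016000·cos 18.024° = 95.107914
roll angle φ = 32.690° = 0.57054813 rad
x = r_b·(cos φ + φ·sin φ) = 109.350739
y = r_b·(sin φ − φ·cos φ) = 5.698604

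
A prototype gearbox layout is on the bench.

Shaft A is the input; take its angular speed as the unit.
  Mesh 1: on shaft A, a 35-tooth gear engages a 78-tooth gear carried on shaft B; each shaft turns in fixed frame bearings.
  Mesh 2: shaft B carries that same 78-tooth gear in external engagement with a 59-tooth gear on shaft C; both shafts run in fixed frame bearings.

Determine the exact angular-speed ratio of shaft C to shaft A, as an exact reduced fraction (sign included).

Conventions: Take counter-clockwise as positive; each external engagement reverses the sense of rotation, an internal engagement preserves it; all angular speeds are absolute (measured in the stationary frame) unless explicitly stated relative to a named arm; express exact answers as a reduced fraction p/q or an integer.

35/59

class = fixed-axis compound train [2 meshes; 2 ratios multiply, 2 sense flips]
mesh 1 [35T→78T]: running ratio 35/78, sense −
mesh 2 [78T→59T]: running ratio 35/59, sense +
ω_out/ω_in = 35/59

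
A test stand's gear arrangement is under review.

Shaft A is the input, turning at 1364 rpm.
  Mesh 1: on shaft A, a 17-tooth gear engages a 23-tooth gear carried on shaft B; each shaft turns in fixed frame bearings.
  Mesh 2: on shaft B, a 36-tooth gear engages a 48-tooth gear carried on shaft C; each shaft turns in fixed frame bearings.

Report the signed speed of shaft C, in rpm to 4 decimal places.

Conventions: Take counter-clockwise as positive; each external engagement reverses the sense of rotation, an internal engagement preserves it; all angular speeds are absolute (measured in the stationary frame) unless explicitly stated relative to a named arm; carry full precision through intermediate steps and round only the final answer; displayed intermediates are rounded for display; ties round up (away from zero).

recognized (3 fixed axles, 2 meshes): fixed-axis compound train
mesh 1 [17T→23T]: ω = 1364.0000×17/23 = 1008.1739 rpm, sense flips to −
mesh 2 [36T→48T]: ω = 1008.1739×36/48 = 756.1304 rpm, sense flips to +
signed output speed = +756.1304 rpm

+756.1304 rpm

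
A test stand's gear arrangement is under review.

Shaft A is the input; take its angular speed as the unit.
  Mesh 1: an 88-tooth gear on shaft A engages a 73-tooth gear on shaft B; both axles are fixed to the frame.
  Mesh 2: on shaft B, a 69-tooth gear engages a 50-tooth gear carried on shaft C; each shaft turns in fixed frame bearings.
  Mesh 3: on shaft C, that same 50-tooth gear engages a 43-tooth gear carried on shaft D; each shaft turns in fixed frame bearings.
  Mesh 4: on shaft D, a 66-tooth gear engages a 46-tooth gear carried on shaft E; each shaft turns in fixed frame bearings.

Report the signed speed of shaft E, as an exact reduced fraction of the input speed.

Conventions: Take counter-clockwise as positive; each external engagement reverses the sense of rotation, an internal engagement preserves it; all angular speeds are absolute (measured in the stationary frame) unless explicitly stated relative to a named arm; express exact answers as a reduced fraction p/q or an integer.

8712/3139

4-mesh fixed-axis compound train (all bearings frame-fixed)
mesh 1 [88T→73T]: |ω|/ω_in = 1×88/73 = 88/73, sense flips to −
mesh 2 [69T→50T]: |ω|/ω_in = (88/73)×69/50 = 3036/1825, sense flips to +
mesh 3 [50T→43T]: |ω|/ω_in = (3036/1825)×50/43 = 6072/3139, sense flips to −
mesh 4 [66T→46T]: |ω|/ω_in = (6072/3139)×66/46 = 8712/3139, sense flips to +
signed output speed (× input speed) = 8712/3139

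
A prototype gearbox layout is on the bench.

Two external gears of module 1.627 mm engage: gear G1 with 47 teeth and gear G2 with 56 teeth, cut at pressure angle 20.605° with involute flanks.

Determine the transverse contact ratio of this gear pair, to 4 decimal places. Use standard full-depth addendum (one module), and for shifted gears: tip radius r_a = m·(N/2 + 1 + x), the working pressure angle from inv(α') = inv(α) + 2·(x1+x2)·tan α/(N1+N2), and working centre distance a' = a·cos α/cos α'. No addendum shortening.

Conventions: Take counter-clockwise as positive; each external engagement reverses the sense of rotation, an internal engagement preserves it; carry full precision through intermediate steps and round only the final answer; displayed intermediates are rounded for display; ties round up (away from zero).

class = single-mesh tooth geometry [involute pair 47T × 56T, m = 1.627]
base radii: r_b1 = 35.788594, r_b2 = 42.641729
tip radii: r_a1 = 39.861500, r_a2 = 47.183000
no profile shift: α' = α, a' = a
action lengths: √(r_a1²−r_b1²) = 17.553225, √(r_a2²−r_b2²) = 20.196990
base pitch p_b = π·m·cos α = 4.784391
CR = (17.553225 + 20.196990 − 83.790500·sin 20.60500°)/4.784391 = 1.726946
contact ratio ≈ 1.7269

1.7269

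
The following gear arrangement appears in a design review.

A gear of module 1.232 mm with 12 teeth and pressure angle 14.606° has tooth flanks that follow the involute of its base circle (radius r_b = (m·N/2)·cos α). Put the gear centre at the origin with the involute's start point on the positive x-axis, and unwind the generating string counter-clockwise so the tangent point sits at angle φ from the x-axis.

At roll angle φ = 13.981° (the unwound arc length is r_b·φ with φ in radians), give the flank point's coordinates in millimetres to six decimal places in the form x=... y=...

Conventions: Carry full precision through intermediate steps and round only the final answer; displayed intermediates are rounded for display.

recognized (one wheel, involute flank): single-mesh tooth geometry, m = 1.232, N = 12
pitch radius r_p = m·N/2 = 1.232·12/2 = 7.392000
base radius r_b = r_p·cos α = 7.392000·cos 14.606° = 7.153111
roll angle φ = 13.981° = 0.24401448 rad
x = r_b·(cos φ + φ·sin φ) = 7.362911
y = r_b·(sin φ − φ·cos φ) = 0.034438

x=7.362911 y=0.034438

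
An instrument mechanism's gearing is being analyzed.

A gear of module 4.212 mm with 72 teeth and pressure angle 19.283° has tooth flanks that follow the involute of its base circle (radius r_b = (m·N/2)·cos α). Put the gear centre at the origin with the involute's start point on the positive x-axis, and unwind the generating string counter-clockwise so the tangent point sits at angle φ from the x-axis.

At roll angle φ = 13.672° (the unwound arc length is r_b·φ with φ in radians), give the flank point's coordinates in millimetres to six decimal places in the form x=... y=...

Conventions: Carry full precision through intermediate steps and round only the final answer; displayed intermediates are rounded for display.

class = single-mesh tooth geometry [base-circle involute, m = 4.212, 72T]
pitch radius r_p = m·N/2 = 4.212·72/2 = 151.632000
base radius r_b = r_p·cos α = 151.632000·cos 19.283° = 143.125289
roll angle φ = 13.672° = 0.23862142 rad
x = r_b·(cos φ + φ·sin φ) = 147.142258
y = r_b·(sin φ − φ·cos φ) = 0.644538

x=147.142258 y=0.644538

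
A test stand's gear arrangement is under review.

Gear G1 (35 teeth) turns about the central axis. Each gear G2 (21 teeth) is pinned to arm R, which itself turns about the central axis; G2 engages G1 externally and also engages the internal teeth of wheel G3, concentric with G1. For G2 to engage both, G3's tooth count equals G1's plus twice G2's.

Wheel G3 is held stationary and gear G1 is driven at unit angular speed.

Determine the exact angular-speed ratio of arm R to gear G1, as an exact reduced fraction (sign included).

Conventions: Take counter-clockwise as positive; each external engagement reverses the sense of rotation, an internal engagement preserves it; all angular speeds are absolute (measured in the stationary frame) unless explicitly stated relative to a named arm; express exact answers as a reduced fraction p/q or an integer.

class = planetary set [G3 = 35+2·21 = 77; Willis about the carrier]
ring teeth: 35 + 2·21 = 77
35(ω_sun−ω_arm) = −77(ω_ring−ω_arm),  ω_ring = 0, ω_sun = 1
35(1−ω_arm) = −77(0−ω_arm)  ⇒  112·ω_arm = 35  ⇒  ω_arm = 5/16
ω_out/ω_in = 5/16

5/16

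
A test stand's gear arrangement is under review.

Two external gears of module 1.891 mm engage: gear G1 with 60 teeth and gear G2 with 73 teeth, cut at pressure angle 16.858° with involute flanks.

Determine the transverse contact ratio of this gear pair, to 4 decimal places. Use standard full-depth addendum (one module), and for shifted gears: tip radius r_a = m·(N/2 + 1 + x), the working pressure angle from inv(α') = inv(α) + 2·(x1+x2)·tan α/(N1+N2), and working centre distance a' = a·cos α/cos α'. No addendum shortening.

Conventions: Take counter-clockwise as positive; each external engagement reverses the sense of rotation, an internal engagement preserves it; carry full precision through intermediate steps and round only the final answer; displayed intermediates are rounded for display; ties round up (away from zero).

class = single-mesh tooth geometry [involute pair 60T × 73T, m = 1.891]
base radii: r_b1 = 54.292109, r_b2 = 66.055399
tip radii: r_a1 = 58.621000, r_a2 = 70.912500
no profile shift: α' = α, a' = a
action lengths: √(r_a1²−r_b1²) = 22.108563, √(r_a2²−r_b2²) = 25.792768
base pitch p_b = π·m·cos α = 5.685456
CR = (22.108563 + 25.792768 − 125.751500·sin 16.85800°)/5.685456 = 2.010974
contact ratio ≈ 2.0110

2.0110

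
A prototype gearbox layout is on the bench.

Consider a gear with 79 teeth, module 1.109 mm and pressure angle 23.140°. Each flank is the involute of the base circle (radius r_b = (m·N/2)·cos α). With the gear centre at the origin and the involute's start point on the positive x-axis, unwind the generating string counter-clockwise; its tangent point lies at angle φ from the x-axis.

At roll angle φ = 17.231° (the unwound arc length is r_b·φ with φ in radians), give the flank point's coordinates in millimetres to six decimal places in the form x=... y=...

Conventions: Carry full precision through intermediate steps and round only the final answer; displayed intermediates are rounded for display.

x=42.061832 y=0.361920

recognized (one wheel, involute flank): single-mesh tooth geometry, m = 1.109, N = 79
pitch radius r_p = m·N/2 = 1.109·79/2 = 43.805500
base radius r_b = r_p·cos α = 43.805500·cos 23.140° = 40.281232
roll angle φ = 17.231° = 0.30073768 rad
x = r_b·(cos φ + φ·sin φ) = 42.061832
y = r_b·(sin φ − φ·cos φ) = 0.361920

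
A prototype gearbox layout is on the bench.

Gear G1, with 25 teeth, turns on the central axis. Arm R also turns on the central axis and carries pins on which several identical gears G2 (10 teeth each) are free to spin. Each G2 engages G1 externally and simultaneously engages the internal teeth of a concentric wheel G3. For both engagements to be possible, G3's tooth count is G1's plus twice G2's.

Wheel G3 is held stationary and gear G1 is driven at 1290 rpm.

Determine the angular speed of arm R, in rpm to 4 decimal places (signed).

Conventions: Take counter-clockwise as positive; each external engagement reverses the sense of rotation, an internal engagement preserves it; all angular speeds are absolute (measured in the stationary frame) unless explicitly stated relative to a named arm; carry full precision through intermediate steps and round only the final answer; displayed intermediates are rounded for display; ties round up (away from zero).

+460.7143 rpm

recognized (axles ride arm R): planetary set, 25/10/45 teeth
normalise by the input: solve with ω_sun = 1, then scale by 1290 rpm
ring teeth: 25 + 2·10 = 45
25(ω_sun−ω_arm) = −45(ω_ring−ω_arm),  ω_ring = 0, ω_sun = 1
25(1−ω_arm) = −45(0−ω_arm)  ⇒  70·ω_arm = 25  ⇒  ω_arm = 5/14
scale: ω_arm = 5/14 × 1290 rpm = +460.7143 rpm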